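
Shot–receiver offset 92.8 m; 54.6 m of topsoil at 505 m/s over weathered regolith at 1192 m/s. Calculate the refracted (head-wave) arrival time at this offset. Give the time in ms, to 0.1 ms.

273.7 ms

t = x/V₂ + 2h·√(V₂²−V₁²)/(V₁V₂).
√(V₂²−V₁²) = √(1192²−505²) = 1079.7 m/s; delay term = 2·54.6·1079.7/(505·1192) = 0.19587 s.
t = 92.8/1192 + 0.19587 = 0.27373 s.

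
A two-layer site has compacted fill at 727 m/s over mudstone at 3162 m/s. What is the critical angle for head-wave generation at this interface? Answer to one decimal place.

13.3°

At critical incidence the refracted ray runs along the interface (θ₂ = 90°), so sin θ_c = V₁/V₂.
θ_c = arcsin(727/3162) = arcsin 0.2299 = 13.29°.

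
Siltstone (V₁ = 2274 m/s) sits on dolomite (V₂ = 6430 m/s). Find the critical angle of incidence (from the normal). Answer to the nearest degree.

At critical incidence the refracted ray runs along the interface (θ₂ = 90°), so sin θ_c = V₁/V₂.
θ_c = arcsin(2274/6430) = arcsin 0.3537 = 20.71°.

21°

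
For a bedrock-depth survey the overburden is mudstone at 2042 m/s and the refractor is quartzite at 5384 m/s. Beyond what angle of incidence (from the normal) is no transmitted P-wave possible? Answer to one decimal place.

22.3°

At critical incidence the refracted ray runs along the interface (θ₂ = 90°), so sin θ_c = V₁/V₂.
θ_c = arcsin(2042/5384) = arcsin 0.3793 = 22.29°.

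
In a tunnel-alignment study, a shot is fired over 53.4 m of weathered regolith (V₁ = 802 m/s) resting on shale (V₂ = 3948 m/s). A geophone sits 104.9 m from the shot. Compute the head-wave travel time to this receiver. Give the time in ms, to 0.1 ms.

θ_c = arcsin(V₁/V₂) = arcsin(802/3948) = 11.72°, cos θ_c = 0.9791.
Intercept time tᵢ = 2h cos θ_c / V₁ = 2·53.4·0.9791/802 = 0.13039 s.
t = x/V₂ + tᵢ = 104.9/3948 + 0.13039 = 0.15696 s.

157.0 ms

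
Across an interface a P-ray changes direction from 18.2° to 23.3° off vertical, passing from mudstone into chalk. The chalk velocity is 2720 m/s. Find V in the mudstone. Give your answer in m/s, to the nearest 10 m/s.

2150 m/s

Snell's law: sin 18.2°/V₁ = sin 23.3°/V₂.
V₁ = V₂·sin 18.2°/sin 23.3° = 2720 × 0.7896 = 2147.80 m/s.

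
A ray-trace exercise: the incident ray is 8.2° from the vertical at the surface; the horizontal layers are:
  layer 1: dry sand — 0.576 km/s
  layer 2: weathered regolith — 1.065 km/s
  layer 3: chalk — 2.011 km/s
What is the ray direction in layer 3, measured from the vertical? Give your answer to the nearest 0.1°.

Snell's law across each interface conserves sin θ / V, so sin θ_3 = V_3·sin θ₁/V₁.
sin θ_3 = 2.011 × sin 8.2° / 0.576 = 0.4980.
θ_3 = 29.87° from the vertical.

29.9°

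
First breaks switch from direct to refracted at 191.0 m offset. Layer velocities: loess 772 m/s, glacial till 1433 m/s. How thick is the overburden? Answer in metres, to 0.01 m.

52.29 m

x_cross = 2h·√((V₂+V₁)/(V₂−V₁)) → h = x_cross / (2·√((V₂+V₁)/(V₂−V₁))).
√((V₂+V₁)/(V₂−V₁)) = √((1433+772)/(1433−772)) = 1.8264.
h = 191.0 / (2·1.8264) = 52.29 m.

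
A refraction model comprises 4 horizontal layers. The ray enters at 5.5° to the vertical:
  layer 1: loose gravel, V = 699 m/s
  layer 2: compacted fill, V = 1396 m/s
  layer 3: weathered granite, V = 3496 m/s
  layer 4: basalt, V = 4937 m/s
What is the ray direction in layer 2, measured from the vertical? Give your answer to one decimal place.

Snell's law across each interface conserves sin θ / V, so sin θ_2 = V_2·sin θ₁/V₁.
sin θ_2 = 1396 × sin 5.5° / 699 = 0.1914.
θ_2 = arcsin 0.1914 = 11.04°.

11.0°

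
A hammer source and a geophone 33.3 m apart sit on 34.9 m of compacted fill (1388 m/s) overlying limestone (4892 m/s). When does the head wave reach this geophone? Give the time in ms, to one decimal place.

55.0 ms

θ_c = arcsin(V₁/V₂) = arcsin(1388/4892) = 16.48°, cos θ_c = 0.9589.
Intercept time tᵢ = 2h cos θ_c / V₁ = 2·34.9·0.9589/1388 = 0.04822 s.
t = x/V₂ + tᵢ = 33.3/4892 + 0.04822 = 0.05503 s.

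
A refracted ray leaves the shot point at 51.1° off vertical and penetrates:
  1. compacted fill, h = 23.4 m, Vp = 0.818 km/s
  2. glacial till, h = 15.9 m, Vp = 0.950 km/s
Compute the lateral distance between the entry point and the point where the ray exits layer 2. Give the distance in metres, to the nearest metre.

Apply Snell's law at each interface; in layer i the horizontal offset is hᵢ·tan θᵢ.
Layer 1: θ = 51.10°; offset = 23.4·tan 51.10° = 29.000 m.
Layer 2: sin θ = 0.950·sin 51.1°/0.818 = 0.9038, θ = 64.67°; offset = 15.9·tan 64.67° = 33.585 m.
Σ offsets = 62.585 m.

63 m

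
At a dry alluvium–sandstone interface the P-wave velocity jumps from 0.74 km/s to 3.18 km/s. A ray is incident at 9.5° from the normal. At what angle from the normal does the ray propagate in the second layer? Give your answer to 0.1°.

45.2°

sin θ₁/V₁ = sin θ₂/V₂ ⇒ sin θ₂ = 3.18·sin 9.5°/0.74 = 3.18·0.1650/0.74 = 0.7093.
θ₂ = sin⁻¹(0.7093) = 45.17° (from vertical).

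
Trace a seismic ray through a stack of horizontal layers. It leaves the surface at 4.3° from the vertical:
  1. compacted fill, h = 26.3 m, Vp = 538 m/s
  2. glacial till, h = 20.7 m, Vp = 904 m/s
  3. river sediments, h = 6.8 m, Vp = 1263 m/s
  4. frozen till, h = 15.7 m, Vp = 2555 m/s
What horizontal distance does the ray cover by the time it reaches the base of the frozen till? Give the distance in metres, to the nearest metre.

12 m

p = sin θ₁/V₁ = sin 4.3°/538 = 1.3937e-04 s/m is conserved through the stack.
Layer 1: θ = 4.30°; offset = 26.3·tan 4.30° = 1.978 m.
Layer 2: sin θ = p·904 = 0.1260 → θ = 7.24°; offset = 20.7·tan 7.24° = 2.629 m.
Layer 3: sin θ = p·1263 = 0.1760 → θ = 10.14°; offset = 6.8·tan 10.14° = 1.216 m.
Layer 4: sin θ = p·2555 = 0.3561 → θ = 20.86°; offset = 15.7·tan 20.86° = 5.983 m.
Σ offsets = 11.805 m.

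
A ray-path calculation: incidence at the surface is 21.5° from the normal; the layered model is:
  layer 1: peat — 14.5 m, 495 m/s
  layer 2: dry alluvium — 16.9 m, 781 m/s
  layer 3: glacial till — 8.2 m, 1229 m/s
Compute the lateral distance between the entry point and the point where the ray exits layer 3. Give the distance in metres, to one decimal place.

35.7 m

Apply Snell's law at each interface; in layer i the horizontal offset is hᵢ·tan θᵢ.
Layer 1: θ = 21.50°; offset = 14.5·tan 21.50° = 5.712 m.
Layer 2: sin θ = 781·sin 21.5°/495 = 0.5783, θ = 35.33°; offset = 16.9·tan 35.33° = 11.978 m.
Layer 3: sin θ = 1229·sin 21.5°/495 = 0.9100, θ = 65.50°; offset = 8.2·tan 65.50° = 17.993 m.
Summing the layer offsets gives 35.683 m.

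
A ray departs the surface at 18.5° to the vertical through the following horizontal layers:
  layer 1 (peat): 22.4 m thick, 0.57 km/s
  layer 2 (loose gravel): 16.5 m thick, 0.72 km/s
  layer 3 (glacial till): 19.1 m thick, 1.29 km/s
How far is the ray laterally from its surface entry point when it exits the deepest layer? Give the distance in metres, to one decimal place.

Apply Snell's law at each interface; in layer i the horizontal offset is hᵢ·tan θᵢ.
Layer 1: θ = 18.50°; offset = 22.4·tan 18.50° = 7.495 m.
Layer 2: sin θ = 0.72·sin 18.5°/0.57 = 0.4008, θ = 23.63°; offset = 16.5·tan 23.63° = 7.218 m.
Layer 3: sin θ = 1.29·sin 18.5°/0.57 = 0.7181, θ = 45.90°; offset = 19.1·tan 45.90° = 19.709 m.
Summing the layer offsets gives 34.422 m.

34.4 m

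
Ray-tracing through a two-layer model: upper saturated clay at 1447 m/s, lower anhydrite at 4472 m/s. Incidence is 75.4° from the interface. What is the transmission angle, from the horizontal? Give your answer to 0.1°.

Angle from the normal: 90° − 75.4° = 14.6°.
Snell's law: sin θ₂ = (V₂/V₁)·sin θ₁ = (4472/1447)·sin 14.6° = 0.7790.
θ₂ = sin⁻¹(0.7790) = 51.17° (from vertical).
From the interface: 90° − 51.17° = 38.83°.

38.8°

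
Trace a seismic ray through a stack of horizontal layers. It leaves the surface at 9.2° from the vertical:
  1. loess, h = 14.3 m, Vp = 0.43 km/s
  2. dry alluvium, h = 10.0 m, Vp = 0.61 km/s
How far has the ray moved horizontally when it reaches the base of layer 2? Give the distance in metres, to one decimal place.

Apply Snell's law at each interface; in layer i the horizontal offset is hᵢ·tan θᵢ.
Layer 1: θ = 9.20°; offset = 14.3·tan 9.20° = 2.316 m.
Layer 2: sin θ = 0.61·sin 9.2°/0.43 = 0.2268, θ = 13.11°; offset = 10.0·tan 13.11° = 2.329 m.
Summing the layer offsets gives 4.645 m.

4.6 m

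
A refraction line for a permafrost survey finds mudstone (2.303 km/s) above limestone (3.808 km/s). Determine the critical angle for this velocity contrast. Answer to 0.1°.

At critical incidence the refracted ray runs along the interface (θ₂ = 90°), so sin θ_c = V₁/V₂.
θ_c = arcsin(2.303/3.808) = arcsin 0.6048 = 37.21°.

37.2°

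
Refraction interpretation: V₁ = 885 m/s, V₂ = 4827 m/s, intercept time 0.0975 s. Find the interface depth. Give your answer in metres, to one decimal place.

θ_c = arcsin(885/4827) = 10.56°; cos θ_c = 0.9830.
tᵢ = 2h cos θ_c/V₁ ⇒ h = tᵢ·V₁/(2 cos θ_c) = 0.0975·885/(2·0.9830) = 43.89 m.

43.9 m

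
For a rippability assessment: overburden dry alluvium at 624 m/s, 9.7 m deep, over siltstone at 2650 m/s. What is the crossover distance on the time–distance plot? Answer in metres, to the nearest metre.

x_cross = 2h·√((V₂+V₁)/(V₂−V₁)).
(V₂+V₁)/(V₂−V₁) = (2650+624)/(2650−624) = 1.6160; √ = 1.2712.
x_cross = 2·9.7·1.2712 = 24.66 m.

25 m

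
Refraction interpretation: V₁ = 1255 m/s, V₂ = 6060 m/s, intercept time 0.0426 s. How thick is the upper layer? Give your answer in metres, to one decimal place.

θ_c = arcsin(1255/6060) = 11.95°; cos θ_c = 0.9783.
tᵢ = 2h cos θ_c/V₁ ⇒ h = tᵢ·V₁/(2 cos θ_c) = 0.0426·1255/(2·0.9783) = 27.32 m.

27.3 m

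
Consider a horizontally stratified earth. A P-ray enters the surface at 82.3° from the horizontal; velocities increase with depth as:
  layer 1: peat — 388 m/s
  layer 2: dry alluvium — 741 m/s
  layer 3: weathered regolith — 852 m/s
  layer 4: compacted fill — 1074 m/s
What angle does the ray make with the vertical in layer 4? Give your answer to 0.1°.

21.8°

From the normal: θ₁ = 90° − 82.3° = 7.7°.
Ray parameter p = sin 7.7° / 388 = 3.4533e-04 s/m.
sin θ_4 = p·V_4 = 3.4533e-04 × 1074 = 0.3709.
θ_4 = 21.77° from the vertical.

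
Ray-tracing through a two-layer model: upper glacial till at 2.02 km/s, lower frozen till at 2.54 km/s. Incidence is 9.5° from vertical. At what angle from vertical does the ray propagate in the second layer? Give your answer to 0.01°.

11.98°

Snell's law: sin θ₂ = (V₂/V₁)·sin θ₁ = (2.54/2.02)·sin 9.5° = 0.2075.
θ₂ = sin⁻¹(0.2075) = 11.98° (from vertical).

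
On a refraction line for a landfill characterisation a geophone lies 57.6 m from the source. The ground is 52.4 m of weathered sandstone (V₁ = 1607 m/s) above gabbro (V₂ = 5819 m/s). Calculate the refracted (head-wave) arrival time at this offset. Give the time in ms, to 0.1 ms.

72.6 ms

θ_c = arcsin(V₁/V₂) = arcsin(1607/5819) = 16.03°, cos θ_c = 0.9611.
Intercept time tᵢ = 2h cos θ_c / V₁ = 2·52.4·0.9611/1607 = 0.06268 s.
t = x/V₂ + tᵢ = 57.6/5819 + 0.06268 = 0.07258 s.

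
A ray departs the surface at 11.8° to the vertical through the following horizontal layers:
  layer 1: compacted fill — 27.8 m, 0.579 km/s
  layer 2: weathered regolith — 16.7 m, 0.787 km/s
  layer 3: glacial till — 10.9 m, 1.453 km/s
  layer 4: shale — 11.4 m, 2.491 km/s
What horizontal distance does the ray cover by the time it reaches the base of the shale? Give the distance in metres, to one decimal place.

38.3 m

Ray parameter p = sin 11.8° / 0.579 km/s = 3.5319e-01 s/km.
Layer 1: θ = 11.80°; offset = 27.8·tan 11.80° = 5.808 m.
Layer 2: sin θ = p·0.787 = 0.2780 → θ = 16.14°; offset = 16.7·tan 16.14° = 4.832 m.
Layer 3: sin θ = p·1.453 = 0.5132 → θ = 30.88°; offset = 10.9·tan 30.88° = 6.517 m.
Layer 4: sin θ = p·2.491 = 0.8798 → θ = 61.62°; offset = 11.4·tan 61.62° = 21.099 m.
Σ offsets = 38.256 m.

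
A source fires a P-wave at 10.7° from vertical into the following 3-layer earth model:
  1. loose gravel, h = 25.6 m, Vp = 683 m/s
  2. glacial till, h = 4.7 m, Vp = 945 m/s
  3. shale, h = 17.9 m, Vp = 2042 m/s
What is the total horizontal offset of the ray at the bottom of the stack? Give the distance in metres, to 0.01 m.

18.03 m

Apply Snell's law at each interface; in layer i the horizontal offset is hᵢ·tan θᵢ.
Layer 1: θ = 10.70°; offset = 25.6·tan 10.70° = 4.8372 m.
Layer 2: sin θ = 945·sin 10.7°/683 = 0.2569, θ = 14.89°; offset = 4.7·tan 14.89° = 1.2493 m.
Layer 3: sin θ = 2042·sin 10.7°/683 = 0.5551, θ = 33.72°; offset = 17.9·tan 33.72° = 11.9457 m.
Total horizontal offset = 18.0321 m.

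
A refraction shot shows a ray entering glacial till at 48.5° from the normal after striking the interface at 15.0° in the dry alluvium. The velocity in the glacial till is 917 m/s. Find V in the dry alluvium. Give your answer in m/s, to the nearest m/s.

317 m/s

sin 15.0° = 0.2588; sin 48.5° = 0.7490.
V₁ = V₂·(sin θ₁/sin θ₂) = 917·(0.2588/0.7490) = 316.89 m/s.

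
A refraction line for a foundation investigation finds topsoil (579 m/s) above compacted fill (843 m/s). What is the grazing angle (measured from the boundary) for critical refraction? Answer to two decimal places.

46.62°

Critical incidence: sin θ_c = V₁/V₂ = 579/843 = 0.6868.
θ_c = arcsin 0.6868 = 43.38°.
Measured from the interface: 90° − 43.38° = 46.62°.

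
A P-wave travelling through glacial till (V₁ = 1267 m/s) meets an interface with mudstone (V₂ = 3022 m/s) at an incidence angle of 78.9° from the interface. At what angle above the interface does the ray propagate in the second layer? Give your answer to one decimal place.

Convert to the normal: θ₁ = 90° − 78.9° = 11.1°.
Snell's law: sin θ₂ = (V₂/V₁)·sin θ₁ = (3022/1267)·sin 11.1° = 0.4592.
θ₂ = sin⁻¹(0.4592) = 27.34° (from vertical).
From the interface: 90° − 27.34° = 62.66°.

62.7°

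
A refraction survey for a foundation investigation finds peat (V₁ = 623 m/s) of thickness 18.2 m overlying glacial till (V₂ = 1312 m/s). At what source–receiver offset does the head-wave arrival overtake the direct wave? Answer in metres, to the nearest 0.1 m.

61.0 m

x_cross = 2h·√((V₂+V₁)/(V₂−V₁)).
(V₂+V₁)/(V₂−V₁) = (1312+623)/(1312−623) = 2.8084; √ = 1.6758.
x_cross = 2·18.2·1.6758 = 61.00 m.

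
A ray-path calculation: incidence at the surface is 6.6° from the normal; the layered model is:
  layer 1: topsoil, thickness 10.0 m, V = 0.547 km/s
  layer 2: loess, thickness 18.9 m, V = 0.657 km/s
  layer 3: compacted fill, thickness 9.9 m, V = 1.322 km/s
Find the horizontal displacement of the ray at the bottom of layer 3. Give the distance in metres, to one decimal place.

6.7 m

Ray parameter p = sin 6.6° / 0.547 km/s = 2.1012e-01 s/km.
Layer 1: θ = 6.60°; offset = 10.0·tan 6.60° = 1.157 m.
Layer 2: sin θ = p·0.657 = 0.1381 → θ = 7.94°; offset = 18.9·tan 7.94° = 2.634 m.
Layer 3: sin θ = p·1.322 = 0.2778 → θ = 16.13°; offset = 9.9·tan 16.13° = 2.863 m.
Summing the layer offsets gives 6.654 m.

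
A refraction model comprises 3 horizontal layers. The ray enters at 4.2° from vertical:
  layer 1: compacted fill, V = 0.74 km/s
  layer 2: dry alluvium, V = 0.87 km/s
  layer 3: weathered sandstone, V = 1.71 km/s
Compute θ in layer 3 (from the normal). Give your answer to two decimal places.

Snell's law across each interface conserves sin θ / V, so sin θ_3 = V_3·sin θ₁/V₁.
sin θ_3 = 1.71 × sin 4.2° / 0.74 = 0.1692.
θ_3 = 9.74° from the vertical.

9.74°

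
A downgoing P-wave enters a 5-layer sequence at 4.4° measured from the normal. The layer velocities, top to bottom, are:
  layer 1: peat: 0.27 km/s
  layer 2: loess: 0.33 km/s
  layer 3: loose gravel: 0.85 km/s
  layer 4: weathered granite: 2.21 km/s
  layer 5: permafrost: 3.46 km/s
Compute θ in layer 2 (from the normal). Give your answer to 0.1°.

Snell's law across each interface conserves sin θ / V, so sin θ_2 = V_2·sin θ₁/V₁.
sin θ_2 = 0.33 × sin 4.4° / 0.27 = 0.0938.
θ_2 = arcsin 0.0938 = 5.38°.

5.4°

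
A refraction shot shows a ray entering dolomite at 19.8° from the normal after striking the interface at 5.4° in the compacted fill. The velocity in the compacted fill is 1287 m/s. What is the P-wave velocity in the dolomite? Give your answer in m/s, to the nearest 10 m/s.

Snell's law: sin 5.4°/V₁ = sin 19.8°/V₂.
V₂ = V₁·sin 19.8°/sin 5.4° = 1287 × 3.5994 = 4632.49 m/s.

4630 m/s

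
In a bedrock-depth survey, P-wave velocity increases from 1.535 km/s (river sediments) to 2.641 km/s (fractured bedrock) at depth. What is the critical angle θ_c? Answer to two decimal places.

Critical incidence: sin θ_c = V₁/V₂ = 1.535/2.641 = 0.5812.
θ_c = arcsin 0.5812 = 35.54°.

35.54°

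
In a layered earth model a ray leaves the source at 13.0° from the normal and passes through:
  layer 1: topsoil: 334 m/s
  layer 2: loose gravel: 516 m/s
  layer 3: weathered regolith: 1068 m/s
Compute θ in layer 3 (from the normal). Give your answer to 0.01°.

Ray parameter p = sin 13.0° / 334 = 6.7351e-04 s/m.
sin θ_3 = p·V_3 = 6.7351e-04 × 1068 = 0.7193.
θ_3 = 46.00° from the vertical.

46.00°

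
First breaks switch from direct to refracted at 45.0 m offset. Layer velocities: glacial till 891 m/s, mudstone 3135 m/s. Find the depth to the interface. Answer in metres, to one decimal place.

h = (x_cross/2)·√((V₂−V₁)/(V₂+V₁)).
(V₂−V₁)/(V₂+V₁) = (3135−891)/(3135+891) = 0.5574; √ = 0.7466.
h = (45.0/2)·0.7466 = 16.80 m.

16.8 m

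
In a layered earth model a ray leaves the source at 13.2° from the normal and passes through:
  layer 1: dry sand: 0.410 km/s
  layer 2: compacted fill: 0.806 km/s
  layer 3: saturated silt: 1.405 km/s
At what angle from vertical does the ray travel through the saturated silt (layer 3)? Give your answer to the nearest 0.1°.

51.5°

Ray parameter p = sin 13.2° / 0.410 = 5.5695e-01 s/km.
sin θ_3 = p·V_3 = 5.5695e-01 × 1.405 = 0.7825.
θ_3 = 51.49° from the vertical.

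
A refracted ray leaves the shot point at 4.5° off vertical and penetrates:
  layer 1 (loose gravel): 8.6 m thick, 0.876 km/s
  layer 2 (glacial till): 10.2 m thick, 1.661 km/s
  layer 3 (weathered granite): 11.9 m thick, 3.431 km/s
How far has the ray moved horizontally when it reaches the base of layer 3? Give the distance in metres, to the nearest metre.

6 m

Apply Snell's law at each interface; in layer i the horizontal offset is hᵢ·tan θᵢ.
Layer 1: θ = 4.50°; offset = 8.6·tan 4.50° = 0.677 m.
Layer 2: sin θ = 1.661·sin 4.5°/0.876 = 0.1488, θ = 8.56°; offset = 10.2·tan 8.56° = 1.535 m.
Layer 3: sin θ = 3.431·sin 4.5°/0.876 = 0.3073, θ = 17.90°; offset = 11.9·tan 17.90° = 3.843 m.
Σ offsets = 6.054 m.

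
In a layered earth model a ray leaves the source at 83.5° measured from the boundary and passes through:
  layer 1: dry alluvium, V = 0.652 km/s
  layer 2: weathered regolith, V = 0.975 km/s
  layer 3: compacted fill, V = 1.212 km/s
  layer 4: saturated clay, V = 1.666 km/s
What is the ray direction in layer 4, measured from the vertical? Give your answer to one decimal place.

16.8°

From the normal: θ₁ = 90° − 83.5° = 6.5°.
Ray parameter p = sin 6.5° / 0.652 = 1.7362e-01 s/km.
sin θ_4 = p·V_4 = 1.7362e-01 × 1.666 = 0.2893.
θ_4 = arcsin 0.2893 = 16.81°.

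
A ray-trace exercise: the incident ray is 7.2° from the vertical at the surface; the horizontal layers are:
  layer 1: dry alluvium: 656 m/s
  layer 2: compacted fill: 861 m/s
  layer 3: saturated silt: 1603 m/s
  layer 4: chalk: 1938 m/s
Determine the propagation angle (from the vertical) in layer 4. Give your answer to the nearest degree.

22°

Ray parameter p = sin 7.2° / 656 = 1.9106e-04 s/m.
sin θ_4 = p·V_4 = 1.9106e-04 × 1938 = 0.3703.
θ_4 = arcsin 0.3703 = 21.73°.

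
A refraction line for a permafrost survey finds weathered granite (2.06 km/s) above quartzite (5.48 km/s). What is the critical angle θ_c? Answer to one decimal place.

22.1°

At critical incidence the refracted ray runs along the interface (θ₂ = 90°), so sin θ_c = V₁/V₂.
θ_c = arcsin(2.06/5.48) = arcsin 0.3759 = 22.08°.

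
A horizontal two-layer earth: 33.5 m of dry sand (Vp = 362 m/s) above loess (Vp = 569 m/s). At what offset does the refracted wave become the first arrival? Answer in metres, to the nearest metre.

θ_c = arcsin(362/569) = 39.51°, so cos θ_c = 0.7715 and tᵢ = 2h cos θ_c/V₁ = 0.1428 s.
At crossover x/V₁ = x/V₂ + tᵢ ⇒ x = tᵢ/(1/V₁ − 1/V₂) = 0.14280/(2.7624e-03 − 1.7575e-03) = 142.09 m.

142 m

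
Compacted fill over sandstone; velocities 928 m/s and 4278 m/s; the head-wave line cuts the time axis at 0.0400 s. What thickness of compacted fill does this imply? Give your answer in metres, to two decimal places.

19.01 m

θ_c = arcsin(928/4278) = 12.53°; cos θ_c = 0.9762.
tᵢ = 2h cos θ_c/V₁ ⇒ h = tᵢ·V₁/(2 cos θ_c) = 0.04·928/(2·0.9762) = 19.01 m.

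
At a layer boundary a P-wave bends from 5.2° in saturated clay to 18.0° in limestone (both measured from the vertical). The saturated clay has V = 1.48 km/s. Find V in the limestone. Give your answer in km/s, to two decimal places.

sin 5.2° = 0.0906; sin 18.0° = 0.3090.
V₂ = V₁·(sin θ₂/sin θ₁) = 1.48·(0.3090/0.0906) = 5.05 km/s.

5.05 km/s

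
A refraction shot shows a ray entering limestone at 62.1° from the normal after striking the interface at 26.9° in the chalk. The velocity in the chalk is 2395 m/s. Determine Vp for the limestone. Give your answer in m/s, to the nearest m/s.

4678 m/s

sin 26.9° = 0.4524; sin 62.1° = 0.8838.
V₂ = V₁·(sin θ₂/sin θ₁) = 2395·(0.8838/0.4524) = 4678.29 m/s.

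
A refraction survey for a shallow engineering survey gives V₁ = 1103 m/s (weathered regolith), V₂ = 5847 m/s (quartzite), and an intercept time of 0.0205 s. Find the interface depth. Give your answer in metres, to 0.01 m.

11.51 m

h = tᵢ·V₁·V₂ / (2·√(V₂²−V₁²)).
√(V₂²−V₁²) = √(5847² − 1103²) = 5742.0 m/s.
h = 0.0205 s × 1103 × 5847 / (2 × 5742.0) = 11.51 m.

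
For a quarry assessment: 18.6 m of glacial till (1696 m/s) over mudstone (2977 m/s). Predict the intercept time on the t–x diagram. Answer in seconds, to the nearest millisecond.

0.018 s

θ_c = arcsin(V₁/V₂) = arcsin(1696/2977) = 34.73°; cos θ_c = 0.8219.
tᵢ = 2h·cos θ_c / V₁ = 2·18.6·0.8219 / 1696 = 0.01803 s.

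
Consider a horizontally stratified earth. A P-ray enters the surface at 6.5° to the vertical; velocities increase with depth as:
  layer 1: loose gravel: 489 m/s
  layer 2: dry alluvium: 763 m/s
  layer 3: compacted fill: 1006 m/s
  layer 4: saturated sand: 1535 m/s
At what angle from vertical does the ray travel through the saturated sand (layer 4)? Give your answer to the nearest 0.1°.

20.8°

Ray parameter p = sin 6.5° / 489 = 2.3150e-04 s/m.
sin θ_4 = p·V_4 = 2.3150e-04 × 1535 = 0.3554.
θ_4 = arcsin 0.3554 = 20.81°.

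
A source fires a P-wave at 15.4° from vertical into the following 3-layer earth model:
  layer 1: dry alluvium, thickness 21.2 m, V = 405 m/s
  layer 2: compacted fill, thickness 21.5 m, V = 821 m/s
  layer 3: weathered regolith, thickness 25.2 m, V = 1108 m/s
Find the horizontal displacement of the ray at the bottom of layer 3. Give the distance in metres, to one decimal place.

Apply Snell's law at each interface; in layer i the horizontal offset is hᵢ·tan θᵢ.
Layer 1: θ = 15.40°; offset = 21.2·tan 15.40° = 5.839 m.
Layer 2: sin θ = 821·sin 15.4°/405 = 0.5383, θ = 32.57°; offset = 21.5·tan 32.57° = 13.734 m.
Layer 3: sin θ = 1108·sin 15.4°/405 = 0.7265, θ = 46.59°; offset = 25.2·tan 46.59° = 26.643 m.
Total horizontal offset = 46.216 m.

46.2 m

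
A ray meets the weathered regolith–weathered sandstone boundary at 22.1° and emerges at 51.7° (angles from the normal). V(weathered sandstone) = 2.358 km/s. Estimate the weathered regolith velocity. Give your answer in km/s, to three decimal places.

1.130 km/s

Snell's law: sin 22.1°/V₁ = sin 51.7°/V₂.
V₁ = V₂·sin 22.1°/sin 51.7° = 2.358 × 0.4794 = 1.130 km/s.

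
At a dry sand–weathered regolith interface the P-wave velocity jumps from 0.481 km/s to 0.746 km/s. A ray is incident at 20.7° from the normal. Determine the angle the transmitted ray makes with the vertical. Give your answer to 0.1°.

33.2°

sin θ₁/V₁ = sin θ₂/V₂ ⇒ sin θ₂ = 0.746·sin 20.7°/0.481 = 0.746·0.3535/0.481 = 0.5482.
θ₂ = arcsin 0.5482 = 33.24° from the normal.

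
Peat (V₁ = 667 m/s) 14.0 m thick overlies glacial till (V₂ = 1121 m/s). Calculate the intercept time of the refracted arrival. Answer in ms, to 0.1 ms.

θ_c = arcsin(V₁/V₂) = arcsin(667/1121) = 36.51°; cos θ_c = 0.8037.
tᵢ = 2h·cos θ_c / V₁ = 2·14.0·0.8037 / 667 = 0.03374 s.

33.7 ms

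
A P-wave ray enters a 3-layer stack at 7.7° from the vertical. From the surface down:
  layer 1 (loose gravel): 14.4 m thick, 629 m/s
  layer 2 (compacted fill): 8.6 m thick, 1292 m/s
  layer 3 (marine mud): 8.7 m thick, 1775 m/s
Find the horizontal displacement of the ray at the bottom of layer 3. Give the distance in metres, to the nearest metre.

Apply Snell's law at each interface; in layer i the horizontal offset is hᵢ·tan θᵢ.
Layer 1: θ = 7.70°; offset = 14.4·tan 7.70° = 1.947 m.
Layer 2: sin θ = 1292·sin 7.7°/629 = 0.2752, θ = 15.97°; offset = 8.6·tan 15.97° = 2.462 m.
Layer 3: sin θ = 1775·sin 7.7°/629 = 0.3781, θ = 22.22°; offset = 8.7·tan 22.22° = 3.553 m.
Summing the layer offsets gives 7.962 m.

8 m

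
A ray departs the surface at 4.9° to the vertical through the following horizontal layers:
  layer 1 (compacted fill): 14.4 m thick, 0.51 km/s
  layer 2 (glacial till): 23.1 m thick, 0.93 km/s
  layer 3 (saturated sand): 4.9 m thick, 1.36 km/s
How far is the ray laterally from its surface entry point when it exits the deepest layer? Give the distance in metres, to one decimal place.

6.0 m

Apply Snell's law at each interface; in layer i the horizontal offset is hᵢ·tan θᵢ.
Layer 1: θ = 4.90°; offset = 14.4·tan 4.90° = 1.235 m.
Layer 2: sin θ = 0.93·sin 4.9°/0.51 = 0.1558, θ = 8.96°; offset = 23.1·tan 8.96° = 3.643 m.
Layer 3: sin θ = 1.36·sin 4.9°/0.51 = 0.2278, θ = 13.17°; offset = 4.9·tan 13.17° = 1.146 m.
Σ offsets = 6.023 m.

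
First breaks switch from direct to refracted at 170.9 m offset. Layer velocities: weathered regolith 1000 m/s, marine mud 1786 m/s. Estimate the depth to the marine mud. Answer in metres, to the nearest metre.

45 m

h = (x_cross/2)·√((V₂−V₁)/(V₂+V₁)).
(V₂−V₁)/(V₂+V₁) = (1786−1000)/(1786+1000) = 0.2821; √ = 0.5312.
h = (170.9/2)·0.5312 = 45.39 m.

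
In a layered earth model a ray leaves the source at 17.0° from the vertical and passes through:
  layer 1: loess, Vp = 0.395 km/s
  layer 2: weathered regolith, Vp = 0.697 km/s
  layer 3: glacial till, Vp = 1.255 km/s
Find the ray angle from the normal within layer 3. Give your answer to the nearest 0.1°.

68.3°

Ray parameter p = sin 17.0° / 0.395 = 7.4018e-01 s/km.
sin θ_3 = p·V_3 = 7.4018e-01 × 1.255 = 0.9289.
θ_3 = 68.27° from the vertical.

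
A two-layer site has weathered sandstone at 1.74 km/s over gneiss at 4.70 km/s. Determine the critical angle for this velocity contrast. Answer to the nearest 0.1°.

At critical incidence the refracted ray runs along the interface (θ₂ = 90°), so sin θ_c = V₁/V₂.
θ_c = arcsin(1.74/4.70) = arcsin 0.3702 = 21.73°.

21.7°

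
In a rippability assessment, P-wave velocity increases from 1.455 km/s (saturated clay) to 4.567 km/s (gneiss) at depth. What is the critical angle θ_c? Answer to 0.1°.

18.6°

Critical incidence: sin θ_c = V₁/V₂ = 1.455/4.567 = 0.3186.
θ_c = arcsin 0.3186 = 18.58°.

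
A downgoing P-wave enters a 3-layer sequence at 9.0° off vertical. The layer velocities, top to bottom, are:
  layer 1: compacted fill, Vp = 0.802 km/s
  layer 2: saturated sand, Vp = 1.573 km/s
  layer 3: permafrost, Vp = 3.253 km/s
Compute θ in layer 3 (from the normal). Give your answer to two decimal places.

Ray parameter p = sin 9.0° / 0.802 = 1.9506e-01 s/km.
sin θ_3 = p·V_3 = 1.9506e-01 × 3.253 = 0.6345.
θ_3 = arcsin 0.6345 = 39.38°.

39.38°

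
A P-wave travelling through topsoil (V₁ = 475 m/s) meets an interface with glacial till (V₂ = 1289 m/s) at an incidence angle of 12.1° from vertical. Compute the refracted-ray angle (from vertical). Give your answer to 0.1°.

34.7°

Snell's law: sin θ₂ = (V₂/V₁)·sin θ₁ = (1289/475)·sin 12.1° = 0.5688.
θ₂ = sin⁻¹(0.5688) = 34.67° (from vertical).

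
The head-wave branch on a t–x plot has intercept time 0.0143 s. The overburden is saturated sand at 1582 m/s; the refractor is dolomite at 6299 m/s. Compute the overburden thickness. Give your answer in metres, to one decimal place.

θ_c = arcsin(1582/6299) = 14.55°; cos θ_c = 0.9679.
tᵢ = 2h cos θ_c/V₁ ⇒ h = tᵢ·V₁/(2 cos θ_c) = 0.0143·1582/(2·0.9679) = 11.69 m.

11.7 m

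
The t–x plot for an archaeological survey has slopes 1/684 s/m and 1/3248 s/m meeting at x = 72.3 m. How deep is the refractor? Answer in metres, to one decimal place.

29.2 m

x_cross = 2h·√((V₂+V₁)/(V₂−V₁)) → h = x_cross / (2·√((V₂+V₁)/(V₂−V₁))).
√((V₂+V₁)/(V₂−V₁)) = √((3248+684)/(3248−684)) = 1.2384.
h = 72.3 / (2·1.2384) = 29.19 m.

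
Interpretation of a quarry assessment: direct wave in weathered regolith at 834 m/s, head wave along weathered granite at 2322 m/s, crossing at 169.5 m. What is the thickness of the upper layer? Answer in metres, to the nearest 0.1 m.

h = (x_cross/2)·√((V₂−V₁)/(V₂+V₁)).
(V₂−V₁)/(V₂+V₁) = (2322−834)/(2322+834) = 0.4715; √ = 0.6866.
h = (169.5/2)·0.6866 = 58.19 m.

58.2 m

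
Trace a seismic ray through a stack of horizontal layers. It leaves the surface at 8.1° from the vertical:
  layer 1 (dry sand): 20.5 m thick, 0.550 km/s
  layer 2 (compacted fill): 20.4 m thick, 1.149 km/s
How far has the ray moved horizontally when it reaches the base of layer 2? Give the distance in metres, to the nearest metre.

9 m

Apply Snell's law at each interface; in layer i the horizontal offset is hᵢ·tan θᵢ.
Layer 1: θ = 8.10°; offset = 20.5·tan 8.10° = 2.918 m.
Layer 2: sin θ = 1.149·sin 8.1°/0.550 = 0.2944, θ = 17.12°; offset = 20.4·tan 17.12° = 6.283 m.
Total horizontal offset = 9.201 m.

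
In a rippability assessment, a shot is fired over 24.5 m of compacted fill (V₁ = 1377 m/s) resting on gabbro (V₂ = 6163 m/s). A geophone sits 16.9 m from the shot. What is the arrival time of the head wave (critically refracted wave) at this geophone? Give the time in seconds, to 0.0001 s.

0.0374 s

θ_c = arcsin(V₁/V₂) = arcsin(1377/6163) = 12.91°, cos θ_c = 0.9747.
Intercept time tᵢ = 2h cos θ_c / V₁ = 2·24.5·0.9747/1377 = 0.03469 s.
t = x/V₂ + tᵢ = 16.9/6163 + 0.03469 = 0.03743 s.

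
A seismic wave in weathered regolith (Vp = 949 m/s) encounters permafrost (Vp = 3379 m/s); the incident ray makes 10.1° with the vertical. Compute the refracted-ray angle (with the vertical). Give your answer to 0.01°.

Snell's law: sin θ₂ = (V₂/V₁)·sin θ₁ = (3379/949)·sin 10.1° = 0.6244.
θ₂ = arcsin 0.6244 = 38.64° from the normal.

38.64°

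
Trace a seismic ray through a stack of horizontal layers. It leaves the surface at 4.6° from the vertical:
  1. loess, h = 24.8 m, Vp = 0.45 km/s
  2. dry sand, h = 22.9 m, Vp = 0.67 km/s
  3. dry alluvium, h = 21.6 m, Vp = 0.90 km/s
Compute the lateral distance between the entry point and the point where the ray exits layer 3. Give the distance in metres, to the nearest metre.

Apply Snell's law at each interface; in layer i the horizontal offset is hᵢ·tan θᵢ.
Layer 1: θ = 4.60°; offset = 24.8·tan 4.60° = 1.995 m.
Layer 2: sin θ = 0.67·sin 4.6°/0.45 = 0.1194, θ = 6.86°; offset = 22.9·tan 6.86° = 2.754 m.
Layer 3: sin θ = 0.90·sin 4.6°/0.45 = 0.1604, θ = 9.23°; offset = 21.6·tan 9.23° = 3.510 m.
Summing the layer offsets gives 8.260 m.

8 m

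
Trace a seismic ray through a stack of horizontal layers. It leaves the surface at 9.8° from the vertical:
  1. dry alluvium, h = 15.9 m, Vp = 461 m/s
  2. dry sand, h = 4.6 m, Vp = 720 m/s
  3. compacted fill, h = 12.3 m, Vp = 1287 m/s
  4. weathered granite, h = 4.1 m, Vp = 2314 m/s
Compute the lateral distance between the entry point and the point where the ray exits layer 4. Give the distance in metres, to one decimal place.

Apply Snell's law at each interface; in layer i the horizontal offset is hᵢ·tan θᵢ.
Layer 1: θ = 9.80°; offset = 15.9·tan 9.80° = 2.746 m.
Layer 2: sin θ = 720·sin 9.8°/461 = 0.2658, θ = 15.42°; offset = 4.6·tan 15.42° = 1.268 m.
Layer 3: sin θ = 1287·sin 9.8°/461 = 0.4752, θ = 28.37°; offset = 12.3·tan 28.37° = 6.643 m.
Layer 4: sin θ = 2314·sin 9.8°/461 = 0.8544, θ = 58.69°; offset = 4.1·tan 58.69° = 6.741 m.
Σ offsets = 17.398 m.

17.4 m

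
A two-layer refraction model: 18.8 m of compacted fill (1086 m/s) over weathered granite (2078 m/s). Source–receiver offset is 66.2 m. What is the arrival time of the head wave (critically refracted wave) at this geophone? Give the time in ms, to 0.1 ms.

t = x/V₂ + 2h·√(V₂²−V₁²)/(V₁V₂).
√(V₂²−V₁²) = √(2078²−1086²) = 1771.6 m/s; delay term = 2·18.8·1771.6/(1086·2078) = 0.02952 s.
t = 66.2/2078 + 0.02952 = 0.06138 s.

61.4 ms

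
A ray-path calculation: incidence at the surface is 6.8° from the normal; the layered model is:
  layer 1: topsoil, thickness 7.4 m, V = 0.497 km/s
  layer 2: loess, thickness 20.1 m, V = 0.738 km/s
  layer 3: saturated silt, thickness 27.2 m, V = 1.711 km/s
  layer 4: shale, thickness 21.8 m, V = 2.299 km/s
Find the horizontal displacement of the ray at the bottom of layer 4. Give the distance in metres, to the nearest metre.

Ray parameter p = sin 6.8° / 0.497 km/s = 2.3824e-01 s/km.
Layer 1: θ = 6.80°; offset = 7.4·tan 6.80° = 0.882 m.
Layer 2: sin θ = p·0.738 = 0.1758 → θ = 10.13°; offset = 20.1·tan 10.13° = 3.590 m.
Layer 3: sin θ = p·1.711 = 0.4076 → θ = 24.06°; offset = 27.2·tan 24.06° = 12.142 m.
Layer 4: sin θ = p·2.299 = 0.5477 → θ = 33.21°; offset = 21.8·tan 33.21° = 14.271 m.
Summing the layer offsets gives 30.885 m.

31 m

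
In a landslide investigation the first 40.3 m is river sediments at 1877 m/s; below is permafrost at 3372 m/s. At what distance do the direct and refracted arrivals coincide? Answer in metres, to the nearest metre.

151 m

θ_c = arcsin(1877/3372) = 33.82°, so cos θ_c = 0.8308 and tᵢ = 2h cos θ_c/V₁ = 0.0357 s.
At crossover x/V₁ = x/V₂ + tᵢ ⇒ x = tᵢ/(1/V₁ − 1/V₂) = 0.03567/(5.3277e-04 − 2.9656e-04) = 151.03 m.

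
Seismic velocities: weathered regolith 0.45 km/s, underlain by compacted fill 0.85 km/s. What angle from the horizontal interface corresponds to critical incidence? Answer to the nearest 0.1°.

58.0°

At critical incidence the refracted ray runs along the interface (θ₂ = 90°), so sin θ_c = V₁/V₂.
θ_c = arcsin(0.45/0.85) = arcsin 0.5294 = 31.97°.
Measured from the interface: 90° − 31.97° = 58.03°.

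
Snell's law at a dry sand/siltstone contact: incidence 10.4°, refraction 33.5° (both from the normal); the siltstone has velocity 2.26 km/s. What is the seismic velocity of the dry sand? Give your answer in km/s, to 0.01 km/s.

sin 10.4° = 0.1805; sin 33.5° = 0.5519.
V₁ = V₂·(sin θ₁/sin θ₂) = 2.26·(0.1805/0.5519) = 0.74 km/s.

0.74 km/s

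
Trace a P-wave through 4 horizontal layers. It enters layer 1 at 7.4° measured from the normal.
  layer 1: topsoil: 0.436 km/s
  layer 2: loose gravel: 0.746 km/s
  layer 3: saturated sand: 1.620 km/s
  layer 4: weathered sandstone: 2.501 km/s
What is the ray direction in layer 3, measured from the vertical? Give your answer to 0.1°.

Snell's law across each interface conserves sin θ / V, so sin θ_3 = V_3·sin θ₁/V₁.
sin θ_3 = 1.620 × sin 7.4° / 0.436 = 0.4786.
θ_3 = 28.59° from the vertical.

28.6°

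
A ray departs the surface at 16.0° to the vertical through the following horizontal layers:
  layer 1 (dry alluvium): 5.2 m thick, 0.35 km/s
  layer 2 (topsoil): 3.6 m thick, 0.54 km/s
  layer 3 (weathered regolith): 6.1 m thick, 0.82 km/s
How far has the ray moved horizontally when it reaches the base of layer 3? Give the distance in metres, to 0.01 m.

8.34 m

p = sin θ₁/V₁ = sin 16.0°/0.35 = 7.8754e-01 s/km is conserved through the stack.
Layer 1: θ = 16.00°; offset = 5.2·tan 16.00° = 1.4911 m.
Layer 2: sin θ = p·0.54 = 0.4253 → θ = 25.17°; offset = 3.6·tan 25.17° = 1.6916 m.
Layer 3: sin θ = p·0.82 = 0.6458 → θ = 40.22°; offset = 6.1·tan 40.22° = 5.1593 m.
Σ offsets = 8.3419 m.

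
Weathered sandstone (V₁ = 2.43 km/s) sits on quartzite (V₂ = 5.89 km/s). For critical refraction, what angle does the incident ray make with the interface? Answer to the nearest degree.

66°

At critical incidence the refracted ray runs along the interface (θ₂ = 90°), so sin θ_c = V₁/V₂.
θ_c = arcsin(2.43/5.89) = arcsin 0.4126 = 24.37°.
Measured from the interface: 90° − 24.37° = 65.63°.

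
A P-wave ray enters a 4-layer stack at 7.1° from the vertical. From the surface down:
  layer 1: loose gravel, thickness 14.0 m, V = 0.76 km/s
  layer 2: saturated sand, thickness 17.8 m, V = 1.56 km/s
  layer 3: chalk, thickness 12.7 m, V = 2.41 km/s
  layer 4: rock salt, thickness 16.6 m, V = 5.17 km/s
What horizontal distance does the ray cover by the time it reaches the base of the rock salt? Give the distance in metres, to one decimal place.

37.6 m

Apply Snell's law at each interface; in layer i the horizontal offset is hᵢ·tan θᵢ.
Layer 1: θ = 7.10°; offset = 14.0·tan 7.10° = 1.744 m.
Layer 2: sin θ = 1.56·sin 7.1°/0.76 = 0.2537, θ = 14.70°; offset = 17.8·tan 14.70° = 4.669 m.
Layer 3: sin θ = 2.41·sin 7.1°/0.76 = 0.3919, θ = 23.08°; offset = 12.7·tan 23.08° = 5.411 m.
Layer 4: sin θ = 5.17·sin 7.1°/0.76 = 0.8408, θ = 57.23°; offset = 16.6·tan 57.23° = 25.784 m.
Summing the layer offsets gives 37.607 m.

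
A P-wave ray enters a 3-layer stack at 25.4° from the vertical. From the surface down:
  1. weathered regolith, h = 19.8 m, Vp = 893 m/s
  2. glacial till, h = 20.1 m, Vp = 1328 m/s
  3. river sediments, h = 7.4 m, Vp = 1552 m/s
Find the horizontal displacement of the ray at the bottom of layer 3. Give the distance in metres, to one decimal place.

34.3 m

Apply Snell's law at each interface; in layer i the horizontal offset is hᵢ·tan θᵢ.
Layer 1: θ = 25.40°; offset = 19.8·tan 25.40° = 9.402 m.
Layer 2: sin θ = 1328·sin 25.4°/893 = 0.6379, θ = 39.63°; offset = 20.1·tan 39.63° = 16.648 m.
Layer 3: sin θ = 1552·sin 25.4°/893 = 0.7455, θ = 48.20°; offset = 7.4·tan 48.20° = 8.276 m.
Summing the layer offsets gives 34.326 m.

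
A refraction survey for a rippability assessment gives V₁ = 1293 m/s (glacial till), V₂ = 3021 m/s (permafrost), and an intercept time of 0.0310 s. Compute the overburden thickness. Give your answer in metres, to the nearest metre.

22 m

h = tᵢ·V₁·V₂ / (2·√(V₂²−V₁²)).
√(V₂²−V₁²) = √(3021² − 1293²) = 2730.3 m/s.
h = 0.031 s × 1293 × 3021 / (2 × 2730.3) = 22.18 m.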